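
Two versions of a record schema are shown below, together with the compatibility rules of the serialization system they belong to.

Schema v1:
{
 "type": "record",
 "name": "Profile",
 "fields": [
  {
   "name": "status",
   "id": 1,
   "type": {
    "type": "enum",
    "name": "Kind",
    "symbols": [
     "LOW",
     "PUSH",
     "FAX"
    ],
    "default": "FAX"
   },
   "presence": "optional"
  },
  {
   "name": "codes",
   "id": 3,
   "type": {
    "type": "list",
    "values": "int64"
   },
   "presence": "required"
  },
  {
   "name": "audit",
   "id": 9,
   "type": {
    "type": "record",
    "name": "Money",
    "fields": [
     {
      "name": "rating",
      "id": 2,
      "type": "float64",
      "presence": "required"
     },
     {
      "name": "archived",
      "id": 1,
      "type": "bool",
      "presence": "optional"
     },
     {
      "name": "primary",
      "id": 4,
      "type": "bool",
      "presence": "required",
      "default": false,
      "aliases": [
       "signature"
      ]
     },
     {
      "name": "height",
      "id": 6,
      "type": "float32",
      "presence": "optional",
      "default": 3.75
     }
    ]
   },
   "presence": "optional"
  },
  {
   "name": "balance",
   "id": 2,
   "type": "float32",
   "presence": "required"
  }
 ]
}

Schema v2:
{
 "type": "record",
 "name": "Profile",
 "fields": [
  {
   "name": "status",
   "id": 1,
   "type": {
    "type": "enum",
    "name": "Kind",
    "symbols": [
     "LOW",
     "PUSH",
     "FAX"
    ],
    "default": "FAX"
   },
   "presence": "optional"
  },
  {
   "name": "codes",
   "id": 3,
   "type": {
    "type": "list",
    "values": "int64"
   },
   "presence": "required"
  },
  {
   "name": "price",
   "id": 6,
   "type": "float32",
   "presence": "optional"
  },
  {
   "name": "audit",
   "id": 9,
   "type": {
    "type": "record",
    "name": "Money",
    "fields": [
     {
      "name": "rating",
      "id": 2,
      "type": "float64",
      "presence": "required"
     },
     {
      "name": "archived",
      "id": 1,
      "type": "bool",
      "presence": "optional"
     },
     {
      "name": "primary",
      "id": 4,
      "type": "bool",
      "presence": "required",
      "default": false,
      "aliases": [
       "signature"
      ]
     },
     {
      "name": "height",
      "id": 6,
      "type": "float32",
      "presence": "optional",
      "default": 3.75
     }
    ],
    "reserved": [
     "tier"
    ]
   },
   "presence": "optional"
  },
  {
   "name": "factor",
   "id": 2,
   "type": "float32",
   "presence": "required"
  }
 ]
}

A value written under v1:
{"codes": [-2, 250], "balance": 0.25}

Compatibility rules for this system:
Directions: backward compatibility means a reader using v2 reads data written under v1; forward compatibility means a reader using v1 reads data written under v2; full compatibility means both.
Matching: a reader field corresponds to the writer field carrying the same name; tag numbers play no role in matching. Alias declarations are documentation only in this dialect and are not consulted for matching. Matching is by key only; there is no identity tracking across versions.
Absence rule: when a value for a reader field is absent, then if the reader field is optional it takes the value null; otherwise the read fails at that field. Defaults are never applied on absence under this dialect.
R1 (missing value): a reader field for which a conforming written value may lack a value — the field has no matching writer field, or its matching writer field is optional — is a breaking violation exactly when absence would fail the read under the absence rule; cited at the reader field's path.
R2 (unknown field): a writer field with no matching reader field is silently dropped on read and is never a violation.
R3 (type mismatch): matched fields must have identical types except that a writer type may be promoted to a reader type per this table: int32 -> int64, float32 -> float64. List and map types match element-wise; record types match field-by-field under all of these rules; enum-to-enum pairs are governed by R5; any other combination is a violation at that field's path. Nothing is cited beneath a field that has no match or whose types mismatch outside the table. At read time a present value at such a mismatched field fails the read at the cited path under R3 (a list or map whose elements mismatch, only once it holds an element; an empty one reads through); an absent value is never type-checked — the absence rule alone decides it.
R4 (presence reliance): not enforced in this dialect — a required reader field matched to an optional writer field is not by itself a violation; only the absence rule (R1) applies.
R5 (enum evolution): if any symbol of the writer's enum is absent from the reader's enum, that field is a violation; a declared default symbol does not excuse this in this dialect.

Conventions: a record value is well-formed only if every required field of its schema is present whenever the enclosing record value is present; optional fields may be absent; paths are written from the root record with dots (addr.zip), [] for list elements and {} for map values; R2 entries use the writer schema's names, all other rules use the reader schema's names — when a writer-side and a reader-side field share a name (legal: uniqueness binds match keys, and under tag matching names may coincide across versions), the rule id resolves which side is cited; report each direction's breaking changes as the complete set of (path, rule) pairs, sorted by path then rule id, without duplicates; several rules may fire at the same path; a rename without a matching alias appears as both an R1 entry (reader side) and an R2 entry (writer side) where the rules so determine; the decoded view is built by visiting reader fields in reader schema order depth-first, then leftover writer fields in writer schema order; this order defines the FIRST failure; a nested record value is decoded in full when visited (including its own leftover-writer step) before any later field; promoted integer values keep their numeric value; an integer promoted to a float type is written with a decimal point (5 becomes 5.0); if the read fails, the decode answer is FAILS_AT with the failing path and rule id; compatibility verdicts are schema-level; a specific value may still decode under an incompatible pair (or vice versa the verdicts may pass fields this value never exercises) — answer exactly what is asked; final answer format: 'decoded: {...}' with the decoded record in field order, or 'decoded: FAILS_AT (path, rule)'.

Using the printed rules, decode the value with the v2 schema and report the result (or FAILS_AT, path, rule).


arrows below run writer -> reader for Profile
decode walk for Profile under reader schema v2:
  status := null (absent, optional -> null)
  codes := [-2, 250]
  price := null (absent, optional -> null)
  audit := null (absent, optional -> null)
  read fails at factor under R1 (no fill)
  => FAILS_AT (factor, R1)
checking off the Profile differences that do not matter here:
  added field price to record Profile: optional float32, tag 6 (in v2 it sits immediately before audit) -> fires no rule on Profile under this dialect and leaves the result unchanged

decoded: FAILS_AT (factor, R1)


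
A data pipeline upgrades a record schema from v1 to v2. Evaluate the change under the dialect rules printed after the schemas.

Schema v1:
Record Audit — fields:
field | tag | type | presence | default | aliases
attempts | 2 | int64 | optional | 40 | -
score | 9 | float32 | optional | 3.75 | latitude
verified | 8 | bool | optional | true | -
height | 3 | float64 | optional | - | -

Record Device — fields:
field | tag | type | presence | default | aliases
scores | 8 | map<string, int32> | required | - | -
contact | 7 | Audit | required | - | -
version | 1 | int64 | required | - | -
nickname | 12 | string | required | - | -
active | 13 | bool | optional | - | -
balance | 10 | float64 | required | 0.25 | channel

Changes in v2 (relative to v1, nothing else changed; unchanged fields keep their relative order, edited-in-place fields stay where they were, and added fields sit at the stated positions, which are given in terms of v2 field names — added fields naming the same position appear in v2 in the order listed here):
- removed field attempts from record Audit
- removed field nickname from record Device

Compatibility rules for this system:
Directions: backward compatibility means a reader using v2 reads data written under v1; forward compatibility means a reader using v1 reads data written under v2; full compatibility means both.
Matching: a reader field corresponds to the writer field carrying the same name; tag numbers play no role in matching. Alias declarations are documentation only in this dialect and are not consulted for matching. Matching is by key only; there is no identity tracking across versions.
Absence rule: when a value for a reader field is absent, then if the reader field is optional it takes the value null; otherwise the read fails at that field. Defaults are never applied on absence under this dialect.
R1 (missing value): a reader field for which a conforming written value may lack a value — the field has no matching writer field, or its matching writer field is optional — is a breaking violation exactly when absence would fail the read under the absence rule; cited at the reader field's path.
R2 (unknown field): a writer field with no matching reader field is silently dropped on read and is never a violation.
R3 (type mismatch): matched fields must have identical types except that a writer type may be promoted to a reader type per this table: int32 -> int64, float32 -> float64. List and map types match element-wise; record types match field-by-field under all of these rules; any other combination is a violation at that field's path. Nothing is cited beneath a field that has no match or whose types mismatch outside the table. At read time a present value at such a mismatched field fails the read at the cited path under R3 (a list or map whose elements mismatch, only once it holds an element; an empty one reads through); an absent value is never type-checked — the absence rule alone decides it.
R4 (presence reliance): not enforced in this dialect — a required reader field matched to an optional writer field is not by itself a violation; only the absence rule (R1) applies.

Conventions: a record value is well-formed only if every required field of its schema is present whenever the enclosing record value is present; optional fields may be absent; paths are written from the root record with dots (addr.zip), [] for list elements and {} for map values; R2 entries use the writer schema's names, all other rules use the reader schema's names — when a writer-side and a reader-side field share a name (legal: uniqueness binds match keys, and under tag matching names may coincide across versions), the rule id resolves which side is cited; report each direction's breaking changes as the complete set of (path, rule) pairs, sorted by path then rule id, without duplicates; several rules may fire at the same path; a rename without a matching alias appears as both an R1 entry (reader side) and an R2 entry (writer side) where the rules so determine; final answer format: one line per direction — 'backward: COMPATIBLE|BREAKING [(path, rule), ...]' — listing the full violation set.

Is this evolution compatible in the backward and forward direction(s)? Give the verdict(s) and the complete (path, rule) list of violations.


backward: COMPATIBLE []; forward: BREAKING [(nickname, R1)]

in Device below, arrows point writer -> reader
checking backward for Device: reader v2 against writer v1:
  scores <- scores (map<string, int32> -> map<string, int32>, writer required)
  contact <- contact (Audit -> Audit, writer required)
  version <- version (int64 -> int64, writer required)
  active <- active (bool -> bool, writer optional)
  balance <- balance (float64 -> float64, writer required)
  leftover writer field: nickname
  contact.score <- contact.score (float32 -> float32, writer optional)
  contact.verified <- contact.verified (bool -> bool, writer optional)
  contact.height <- contact.height (float64 -> float64, writer optional)
  leftover writer field: contact.attempts
  nothing fires on Device: backward is COMPATIBLE
checking forward for Device: reader v1 against writer v2:
  scores <- scores (map<string, int32> -> map<string, int32>, writer required)
  contact <- contact (Audit -> Audit, writer required)
  version <- version (int64 -> int64, writer required)
  nickname: no writer-side match
  active <- active (bool -> bool, writer optional)
  balance <- balance (float64 -> float64, writer required)
  contact.attempts: no writer-side match
  contact.score <- contact.score (float32 -> float32, writer optional)
  contact.verified <- contact.verified (bool -> bool, writer optional)
  contact.height <- contact.height (float64 -> float64, writer optional)
  R1 fires at nickname
  => 1 violation(s): forward is BREAKING for Device


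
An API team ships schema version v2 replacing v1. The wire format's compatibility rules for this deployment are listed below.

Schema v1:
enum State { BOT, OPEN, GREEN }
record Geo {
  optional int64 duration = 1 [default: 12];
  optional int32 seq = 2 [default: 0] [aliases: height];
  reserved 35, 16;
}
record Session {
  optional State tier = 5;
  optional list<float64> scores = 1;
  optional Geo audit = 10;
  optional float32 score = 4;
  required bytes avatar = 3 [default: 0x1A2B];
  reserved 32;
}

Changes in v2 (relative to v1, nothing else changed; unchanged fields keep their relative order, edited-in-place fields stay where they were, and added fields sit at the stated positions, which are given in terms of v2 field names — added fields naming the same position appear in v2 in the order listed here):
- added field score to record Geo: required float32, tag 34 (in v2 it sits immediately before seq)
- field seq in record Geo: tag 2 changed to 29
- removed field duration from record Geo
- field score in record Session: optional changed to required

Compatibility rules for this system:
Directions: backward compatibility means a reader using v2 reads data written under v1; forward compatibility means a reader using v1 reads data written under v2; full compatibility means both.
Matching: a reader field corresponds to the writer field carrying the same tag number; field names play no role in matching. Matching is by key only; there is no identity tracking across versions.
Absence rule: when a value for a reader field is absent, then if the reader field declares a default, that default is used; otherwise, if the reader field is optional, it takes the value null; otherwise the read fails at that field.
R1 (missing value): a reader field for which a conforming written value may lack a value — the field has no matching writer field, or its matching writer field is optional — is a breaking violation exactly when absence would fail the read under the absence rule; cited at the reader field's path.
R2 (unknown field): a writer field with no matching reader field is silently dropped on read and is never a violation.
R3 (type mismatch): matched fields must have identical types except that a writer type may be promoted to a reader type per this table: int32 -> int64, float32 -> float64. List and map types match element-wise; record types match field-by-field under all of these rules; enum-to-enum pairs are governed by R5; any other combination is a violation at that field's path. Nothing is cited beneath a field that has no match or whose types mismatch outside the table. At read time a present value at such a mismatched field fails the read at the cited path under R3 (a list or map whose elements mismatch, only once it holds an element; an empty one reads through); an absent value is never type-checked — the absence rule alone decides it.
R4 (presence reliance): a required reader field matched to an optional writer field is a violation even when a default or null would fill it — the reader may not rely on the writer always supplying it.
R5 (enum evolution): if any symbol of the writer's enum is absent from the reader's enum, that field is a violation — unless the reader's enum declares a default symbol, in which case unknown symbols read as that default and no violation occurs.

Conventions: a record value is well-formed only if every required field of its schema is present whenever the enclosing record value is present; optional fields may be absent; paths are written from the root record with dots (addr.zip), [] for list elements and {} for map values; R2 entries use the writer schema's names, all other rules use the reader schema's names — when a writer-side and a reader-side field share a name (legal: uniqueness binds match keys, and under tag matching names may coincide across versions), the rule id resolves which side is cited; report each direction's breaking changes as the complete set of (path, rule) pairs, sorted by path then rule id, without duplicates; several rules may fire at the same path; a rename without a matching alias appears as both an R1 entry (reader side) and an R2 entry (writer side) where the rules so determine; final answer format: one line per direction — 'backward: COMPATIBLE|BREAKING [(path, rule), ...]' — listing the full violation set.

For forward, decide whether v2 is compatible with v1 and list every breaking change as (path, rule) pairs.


arrows below run writer -> reader for Session
forward analysis of Session with v1 as reader and v2 as writer:
  writer optional, State -> State: reader tier maps from writer tier
  writer optional, list<float64> -> list<float64>: reader scores maps from writer scores
  writer optional, Geo -> Geo: reader audit maps from writer audit
  writer required, float32 -> float32: reader score maps from writer score
  writer required, bytes -> bytes: reader avatar maps from writer avatar
  no writer field matches reader audit.duration
  no writer field matches reader audit.seq
  writer field audit.score has no reader counterpart
  writer field audit.seq has no reader counterpart
  => no violations; forward on Session: COMPATIBLE
the other Session changes do not affect what is asked:
  added field score to record Geo: required float32, tag 34 (in v2 it sits immediately before seq) -> its effect on Session is confined to the backward direction, not asked
  field seq in record Geo: tag 2 changed to 29 -> inert for the asked Session verdict: nothing fires
  removed field duration from record Geo -> inert for the asked Session verdict: nothing fires
  field score in record Session: optional changed to required -> its effect on Session is confined to the backward direction, not asked

forward: COMPATIBLE []


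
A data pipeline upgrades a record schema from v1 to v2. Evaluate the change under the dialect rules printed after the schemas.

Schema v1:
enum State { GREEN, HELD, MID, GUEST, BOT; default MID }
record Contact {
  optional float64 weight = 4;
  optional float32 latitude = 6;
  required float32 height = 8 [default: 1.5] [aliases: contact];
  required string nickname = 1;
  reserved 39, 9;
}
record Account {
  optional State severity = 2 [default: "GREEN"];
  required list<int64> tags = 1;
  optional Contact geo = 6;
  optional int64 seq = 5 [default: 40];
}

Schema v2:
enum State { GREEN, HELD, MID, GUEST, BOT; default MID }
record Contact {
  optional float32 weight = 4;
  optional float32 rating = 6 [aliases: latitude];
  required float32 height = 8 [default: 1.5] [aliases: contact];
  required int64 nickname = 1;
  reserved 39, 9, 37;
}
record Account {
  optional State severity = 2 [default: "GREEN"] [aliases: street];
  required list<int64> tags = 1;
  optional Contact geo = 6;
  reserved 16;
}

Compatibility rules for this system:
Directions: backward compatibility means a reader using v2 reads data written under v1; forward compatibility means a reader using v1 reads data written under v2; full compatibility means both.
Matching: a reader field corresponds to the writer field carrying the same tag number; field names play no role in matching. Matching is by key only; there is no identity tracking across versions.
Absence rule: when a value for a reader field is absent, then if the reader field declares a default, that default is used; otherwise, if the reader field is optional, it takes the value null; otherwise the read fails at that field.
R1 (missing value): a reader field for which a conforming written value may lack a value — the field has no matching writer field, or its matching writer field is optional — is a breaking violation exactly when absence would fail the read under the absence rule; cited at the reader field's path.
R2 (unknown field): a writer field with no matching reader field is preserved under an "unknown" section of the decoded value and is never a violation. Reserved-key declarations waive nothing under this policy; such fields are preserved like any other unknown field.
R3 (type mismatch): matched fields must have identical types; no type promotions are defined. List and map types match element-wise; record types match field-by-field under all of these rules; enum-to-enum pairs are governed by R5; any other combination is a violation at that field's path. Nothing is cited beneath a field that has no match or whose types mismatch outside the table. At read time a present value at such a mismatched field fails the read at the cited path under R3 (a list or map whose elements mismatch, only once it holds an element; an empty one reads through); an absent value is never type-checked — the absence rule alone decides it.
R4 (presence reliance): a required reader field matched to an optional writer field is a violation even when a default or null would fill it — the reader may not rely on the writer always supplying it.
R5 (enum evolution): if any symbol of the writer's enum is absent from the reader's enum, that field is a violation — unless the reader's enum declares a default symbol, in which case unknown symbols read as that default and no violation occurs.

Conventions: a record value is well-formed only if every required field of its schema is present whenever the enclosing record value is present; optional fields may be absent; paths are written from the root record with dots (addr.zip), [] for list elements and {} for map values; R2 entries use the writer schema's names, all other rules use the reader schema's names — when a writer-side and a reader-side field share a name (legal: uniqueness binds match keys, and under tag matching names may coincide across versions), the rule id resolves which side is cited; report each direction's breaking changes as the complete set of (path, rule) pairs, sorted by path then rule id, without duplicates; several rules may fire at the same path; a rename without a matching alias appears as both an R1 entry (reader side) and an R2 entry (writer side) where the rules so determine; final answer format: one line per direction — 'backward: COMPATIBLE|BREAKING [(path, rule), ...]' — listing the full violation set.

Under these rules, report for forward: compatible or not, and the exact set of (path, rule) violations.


forward: BREAKING [(geo.nickname, R3), (geo.weight, R3)]

arrows below run writer -> reader for Account
forward for Account (reader v1, writer v2):
  severity: paired with writer severity (State -> State; writer optional)
  tags: paired with writer tags (list<int64> -> list<int64>; writer required)
  geo: paired with writer geo (Contact -> Contact; writer optional)
  seq: no writer-side match
  geo.weight: paired with writer geo.weight (float32 -> float64; writer optional)
  geo.latitude: paired with writer geo.rating (float32 -> float32; writer optional)
  geo.height: paired with writer geo.height (float32 -> float32; writer required)
  geo.nickname: paired with writer geo.nickname (int64 -> string; writer required)
  R3 fires at geo.nickname
  R3 fires at geo.weight
  => forward verdict for Account: BREAKING, 2 violation(s)
ruling out the remaining Account differences:
  renamed field latitude to rating in record Contact (alias latitude declared on the renamed field) -> fires no rule on Account, leaving the asked answer as it is
  removed field seq from record Account -> fires no rule on Account, leaving the asked answer as it is


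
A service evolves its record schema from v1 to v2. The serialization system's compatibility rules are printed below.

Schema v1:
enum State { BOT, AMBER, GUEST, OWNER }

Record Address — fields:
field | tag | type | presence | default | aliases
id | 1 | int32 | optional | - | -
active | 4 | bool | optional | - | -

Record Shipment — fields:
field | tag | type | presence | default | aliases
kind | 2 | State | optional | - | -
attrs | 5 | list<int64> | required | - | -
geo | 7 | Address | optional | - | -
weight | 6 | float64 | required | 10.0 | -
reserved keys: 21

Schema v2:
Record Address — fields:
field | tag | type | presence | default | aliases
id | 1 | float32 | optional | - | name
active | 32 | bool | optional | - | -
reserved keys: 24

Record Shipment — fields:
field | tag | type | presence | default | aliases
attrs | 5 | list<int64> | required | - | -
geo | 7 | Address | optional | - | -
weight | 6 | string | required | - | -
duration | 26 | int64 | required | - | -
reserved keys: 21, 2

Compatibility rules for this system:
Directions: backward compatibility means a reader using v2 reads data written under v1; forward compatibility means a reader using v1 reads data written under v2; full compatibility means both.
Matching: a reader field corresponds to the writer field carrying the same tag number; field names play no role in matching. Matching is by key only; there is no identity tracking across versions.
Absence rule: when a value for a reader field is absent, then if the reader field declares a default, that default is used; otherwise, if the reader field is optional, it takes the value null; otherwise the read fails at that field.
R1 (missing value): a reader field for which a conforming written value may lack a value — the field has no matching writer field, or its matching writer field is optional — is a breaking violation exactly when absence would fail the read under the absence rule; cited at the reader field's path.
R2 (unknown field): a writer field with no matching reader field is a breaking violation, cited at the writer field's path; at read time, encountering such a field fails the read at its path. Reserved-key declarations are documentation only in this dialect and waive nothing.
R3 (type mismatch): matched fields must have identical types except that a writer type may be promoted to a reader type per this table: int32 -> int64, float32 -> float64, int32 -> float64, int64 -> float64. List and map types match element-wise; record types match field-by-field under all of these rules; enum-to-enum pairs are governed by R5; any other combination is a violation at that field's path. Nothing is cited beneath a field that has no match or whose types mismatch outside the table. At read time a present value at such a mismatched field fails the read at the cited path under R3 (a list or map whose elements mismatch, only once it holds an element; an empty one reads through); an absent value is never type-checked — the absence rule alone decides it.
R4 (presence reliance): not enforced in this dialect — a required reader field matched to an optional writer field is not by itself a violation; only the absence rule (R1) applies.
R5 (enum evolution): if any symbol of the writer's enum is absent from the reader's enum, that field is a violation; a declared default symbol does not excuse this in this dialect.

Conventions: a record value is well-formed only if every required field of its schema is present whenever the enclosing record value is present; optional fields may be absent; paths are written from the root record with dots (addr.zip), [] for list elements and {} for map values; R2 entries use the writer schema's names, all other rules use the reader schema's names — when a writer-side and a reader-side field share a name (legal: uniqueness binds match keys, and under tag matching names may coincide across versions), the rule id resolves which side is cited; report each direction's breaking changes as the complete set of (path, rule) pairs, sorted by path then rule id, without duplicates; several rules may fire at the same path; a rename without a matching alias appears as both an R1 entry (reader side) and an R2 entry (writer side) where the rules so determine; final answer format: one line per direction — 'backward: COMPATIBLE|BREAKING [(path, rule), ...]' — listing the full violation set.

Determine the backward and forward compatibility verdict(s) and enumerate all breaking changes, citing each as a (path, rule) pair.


in Shipment below, arrows point writer -> reader
backward on Shipment — v2 reading data written by v1:
  list<int64> -> list<int64>, writer required: attrs aligns to attrs
  Address -> Address, writer optional: geo aligns to geo
  float64 -> string, writer required: weight aligns to weight
  no writer field matches reader duration
  writer field kind has no reader counterpart
  int32 -> float32, writer optional: geo.id aligns to geo.id
  no writer field matches reader geo.active
  writer field geo.active has no reader counterpart
  breaking: (duration, R1)
  breaking: (geo.active, R2)
  breaking: (geo.id, R3)
  breaking: (kind, R2)
  breaking: (weight, R3)
  => backward verdict for Shipment: BREAKING, 5 violation(s)
forward on Shipment — v1 reading data written by v2:
  no writer field matches reader kind
  list<int64> -> list<int64>, writer required: attrs aligns to attrs
  Address -> Address, writer optional: geo aligns to geo
  string -> float64, writer required: weight aligns to weight
  writer field duration has no reader counterpart
  float32 -> int32, writer optional: geo.id aligns to geo.id
  no writer field matches reader geo.active
  writer field geo.active has no reader counterpart
  breaking: (duration, R2)
  breaking: (geo.active, R2)
  breaking: (geo.id, R3)
  breaking: (weight, R3)
  => forward verdict for Shipment: BREAKING, 4 violation(s)

backward: BREAKING [(duration, R1), (geo.active, R2), (geo.id, R3), (kind, R2), (weight, R3)]; forward: BREAKING [(duration, R2), (geo.active, R2), (geo.id, R3), (weight, R3)]


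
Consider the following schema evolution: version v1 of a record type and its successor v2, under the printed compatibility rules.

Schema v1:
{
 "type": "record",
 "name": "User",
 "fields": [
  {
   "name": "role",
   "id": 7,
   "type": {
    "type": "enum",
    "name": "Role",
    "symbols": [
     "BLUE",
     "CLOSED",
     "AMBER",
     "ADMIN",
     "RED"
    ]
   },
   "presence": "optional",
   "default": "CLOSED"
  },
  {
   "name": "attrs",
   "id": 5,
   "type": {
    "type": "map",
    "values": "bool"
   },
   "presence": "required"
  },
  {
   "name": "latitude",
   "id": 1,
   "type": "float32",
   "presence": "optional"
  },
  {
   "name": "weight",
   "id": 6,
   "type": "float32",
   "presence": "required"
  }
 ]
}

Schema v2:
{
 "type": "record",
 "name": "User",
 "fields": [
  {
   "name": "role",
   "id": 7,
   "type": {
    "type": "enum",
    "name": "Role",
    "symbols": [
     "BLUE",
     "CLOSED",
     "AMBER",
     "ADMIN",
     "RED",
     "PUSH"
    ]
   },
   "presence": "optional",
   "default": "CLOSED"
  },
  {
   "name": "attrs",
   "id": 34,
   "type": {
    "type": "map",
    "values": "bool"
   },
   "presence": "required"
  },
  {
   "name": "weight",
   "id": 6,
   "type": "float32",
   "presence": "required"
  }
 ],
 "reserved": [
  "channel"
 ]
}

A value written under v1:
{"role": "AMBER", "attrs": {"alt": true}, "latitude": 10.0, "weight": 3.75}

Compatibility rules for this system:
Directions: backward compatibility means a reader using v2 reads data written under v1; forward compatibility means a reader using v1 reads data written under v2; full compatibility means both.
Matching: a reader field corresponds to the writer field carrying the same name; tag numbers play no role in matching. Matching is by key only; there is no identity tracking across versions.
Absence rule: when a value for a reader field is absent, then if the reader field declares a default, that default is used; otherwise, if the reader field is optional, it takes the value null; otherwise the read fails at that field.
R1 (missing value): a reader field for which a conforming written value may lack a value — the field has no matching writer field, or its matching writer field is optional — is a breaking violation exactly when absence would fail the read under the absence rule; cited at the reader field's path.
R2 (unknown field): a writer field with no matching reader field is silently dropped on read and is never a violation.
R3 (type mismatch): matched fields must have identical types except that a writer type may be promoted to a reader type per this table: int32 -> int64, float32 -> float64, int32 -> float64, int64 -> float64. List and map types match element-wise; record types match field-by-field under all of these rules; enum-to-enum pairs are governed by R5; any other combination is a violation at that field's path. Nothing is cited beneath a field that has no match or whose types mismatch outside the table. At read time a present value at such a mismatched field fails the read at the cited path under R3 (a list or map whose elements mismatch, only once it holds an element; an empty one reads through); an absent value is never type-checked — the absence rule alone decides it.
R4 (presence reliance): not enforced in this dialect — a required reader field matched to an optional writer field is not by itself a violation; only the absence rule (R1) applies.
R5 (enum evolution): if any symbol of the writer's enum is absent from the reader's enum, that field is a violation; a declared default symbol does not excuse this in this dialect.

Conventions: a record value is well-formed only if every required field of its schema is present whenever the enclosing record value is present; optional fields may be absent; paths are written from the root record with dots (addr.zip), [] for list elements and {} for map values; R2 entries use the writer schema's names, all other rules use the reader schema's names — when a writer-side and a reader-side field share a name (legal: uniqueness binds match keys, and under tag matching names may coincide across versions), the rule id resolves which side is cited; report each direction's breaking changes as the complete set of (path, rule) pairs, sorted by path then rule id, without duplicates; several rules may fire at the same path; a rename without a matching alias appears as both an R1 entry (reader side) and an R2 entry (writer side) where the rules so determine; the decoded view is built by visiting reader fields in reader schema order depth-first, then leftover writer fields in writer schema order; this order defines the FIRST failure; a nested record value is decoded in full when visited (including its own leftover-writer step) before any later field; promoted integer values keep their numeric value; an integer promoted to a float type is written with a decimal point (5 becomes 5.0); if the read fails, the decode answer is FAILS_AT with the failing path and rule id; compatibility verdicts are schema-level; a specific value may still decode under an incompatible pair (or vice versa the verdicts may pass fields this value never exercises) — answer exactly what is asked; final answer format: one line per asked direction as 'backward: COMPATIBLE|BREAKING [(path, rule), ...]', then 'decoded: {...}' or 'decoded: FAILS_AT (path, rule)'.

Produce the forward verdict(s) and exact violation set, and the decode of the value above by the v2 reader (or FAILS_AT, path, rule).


in User below, arrows point writer -> reader
forward on User — v1 reading data written by v2:
  role <- role (Role -> Role, writer optional)
  attrs <- attrs (map<string, bool> -> map<string, bool>, writer required)
  latitude has no writer counterpart
  weight <- weight (float32 -> float32, writer required)
  violation R5 at role
  => 1 violation(s): forward is BREAKING for User
decode (reader v2):
  role := "AMBER"
  attrs := {"alt": true}
  weight := 3.75
  writer latitude: unknown -> dropped
  => decoded: {"role": "AMBER", "attrs": {"alt": true}, "weight": 3.75}
the rest of the User diff is inert for this question:
  field attrs in record User: tag 5 changed to 34 -> fires no rule on User, leaving the asked answer as it is

forward: BREAKING [(role, R5)]; decoded: {"role": "AMBER", "attrs": {"alt": true}, "weight": 3.75}


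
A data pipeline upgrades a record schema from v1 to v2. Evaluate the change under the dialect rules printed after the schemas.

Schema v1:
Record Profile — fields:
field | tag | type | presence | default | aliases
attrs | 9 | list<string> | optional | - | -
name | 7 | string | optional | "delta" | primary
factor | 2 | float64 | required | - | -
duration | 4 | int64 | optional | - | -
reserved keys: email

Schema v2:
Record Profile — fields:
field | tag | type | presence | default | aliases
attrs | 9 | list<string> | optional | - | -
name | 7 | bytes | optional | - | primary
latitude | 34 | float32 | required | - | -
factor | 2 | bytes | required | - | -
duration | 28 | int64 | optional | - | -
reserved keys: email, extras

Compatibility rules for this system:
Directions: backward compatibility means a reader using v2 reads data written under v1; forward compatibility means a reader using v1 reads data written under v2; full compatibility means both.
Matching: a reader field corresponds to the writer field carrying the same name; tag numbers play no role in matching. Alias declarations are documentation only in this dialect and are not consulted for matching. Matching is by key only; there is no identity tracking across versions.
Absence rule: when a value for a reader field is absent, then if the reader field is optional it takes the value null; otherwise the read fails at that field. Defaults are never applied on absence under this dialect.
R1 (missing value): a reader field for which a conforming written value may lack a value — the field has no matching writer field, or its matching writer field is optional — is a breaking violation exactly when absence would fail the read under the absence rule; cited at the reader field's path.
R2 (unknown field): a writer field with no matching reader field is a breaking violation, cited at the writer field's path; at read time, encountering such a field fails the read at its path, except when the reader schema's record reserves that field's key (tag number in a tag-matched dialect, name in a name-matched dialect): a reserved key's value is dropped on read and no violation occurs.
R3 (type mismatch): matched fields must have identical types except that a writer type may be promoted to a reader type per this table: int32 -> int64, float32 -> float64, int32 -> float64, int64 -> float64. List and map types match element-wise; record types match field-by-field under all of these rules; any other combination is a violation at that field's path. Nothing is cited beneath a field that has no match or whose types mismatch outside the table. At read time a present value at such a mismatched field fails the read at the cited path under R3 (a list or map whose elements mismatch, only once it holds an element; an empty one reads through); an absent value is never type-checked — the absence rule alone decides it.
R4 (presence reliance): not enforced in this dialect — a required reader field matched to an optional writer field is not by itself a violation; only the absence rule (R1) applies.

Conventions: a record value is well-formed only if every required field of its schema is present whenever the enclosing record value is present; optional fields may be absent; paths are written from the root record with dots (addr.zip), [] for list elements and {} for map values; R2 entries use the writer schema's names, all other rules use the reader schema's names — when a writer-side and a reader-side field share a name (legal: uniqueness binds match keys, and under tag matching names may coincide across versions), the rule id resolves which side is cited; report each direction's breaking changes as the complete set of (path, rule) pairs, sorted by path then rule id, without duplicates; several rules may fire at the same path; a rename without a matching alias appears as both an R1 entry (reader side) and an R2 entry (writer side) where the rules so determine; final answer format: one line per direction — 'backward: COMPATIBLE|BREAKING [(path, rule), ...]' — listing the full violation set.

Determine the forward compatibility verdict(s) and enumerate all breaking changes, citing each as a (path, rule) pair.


forward: BREAKING [(factor, R3), (latitude, R2), (name, R3)]

in Profile below, arrows point writer -> reader
forward pass over Profile, reader schema v1, writer schema v2:
  attrs <- attrs (list<string> -> list<string>, writer optional)
  name <- name (bytes -> string, writer optional)
  factor <- factor (bytes -> float64, writer required)
  duration <- duration (int64 -> int64, writer optional)
  latitude (writer side), unknown to reader
  R3 fires at factor
  R2 fires at latitude
  R3 fires at name
  => forward: BREAKING (3)
checking off the Profile differences that do not matter here:
  field duration in record Profile: tag 4 changed to 28 -> no rule fires on it in Profile's dialect; the asked verdict holds
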